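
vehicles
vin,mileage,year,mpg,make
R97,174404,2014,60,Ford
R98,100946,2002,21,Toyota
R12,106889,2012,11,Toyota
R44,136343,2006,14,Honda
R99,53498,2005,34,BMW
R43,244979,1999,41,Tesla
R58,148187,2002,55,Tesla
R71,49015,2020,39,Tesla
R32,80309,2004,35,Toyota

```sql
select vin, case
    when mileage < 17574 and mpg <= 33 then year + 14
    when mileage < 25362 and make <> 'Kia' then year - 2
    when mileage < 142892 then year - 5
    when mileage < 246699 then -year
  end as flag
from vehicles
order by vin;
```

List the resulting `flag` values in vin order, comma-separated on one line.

vin=R12: mileage < 142892 → 2007
vin=R32: mileage < 142892 → 1999
vin=R43: mileage < 246699 → -1999
vin=R44: mileage < 142892 → 2001
vin=R58: mileage < 246699 → -2002
vin=R71: mileage < 142892 → 2015
vin=R97: mileage < 246699 → -2014
vin=R98: mileage < 142892 → 1997
vin=R99: mileage < 142892 → 2000

2007, 1999, -1999, 2001, -2002, 2015, -2014, 1997, 2000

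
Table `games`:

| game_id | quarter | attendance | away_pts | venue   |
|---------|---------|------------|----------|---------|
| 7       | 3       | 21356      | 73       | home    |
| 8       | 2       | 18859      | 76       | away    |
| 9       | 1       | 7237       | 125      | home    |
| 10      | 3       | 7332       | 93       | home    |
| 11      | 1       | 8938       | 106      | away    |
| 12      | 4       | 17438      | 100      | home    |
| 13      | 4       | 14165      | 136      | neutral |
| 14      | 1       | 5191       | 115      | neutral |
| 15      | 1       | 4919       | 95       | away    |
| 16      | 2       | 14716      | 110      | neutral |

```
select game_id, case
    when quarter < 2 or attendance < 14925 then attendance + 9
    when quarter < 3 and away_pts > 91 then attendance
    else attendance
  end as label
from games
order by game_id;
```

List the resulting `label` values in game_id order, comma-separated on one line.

game_id=7: ELSE → 21356
game_id=8: ELSE → 18859
game_id=9: quarter < 2 or attendance < 14925 → 7246
game_id=10: quarter < 2 or attendance < 14925 → 7341
game_id=11: quarter < 2 or attendance < 14925 → 8947
game_id=12: ELSE → 17438
game_id=13: quarter < 2 or attendance < 14925 → 14174
game_id=14: quarter < 2 or attendance < 14925 → 5200
game_id=15: quarter < 2 or attendance < 14925 → 4928
game_id=16: quarter < 2 or attendance < 14925 → 14725

21356, 18859, 7246, 7341, 8947, 17438, 14174, 5200, 4928, 14725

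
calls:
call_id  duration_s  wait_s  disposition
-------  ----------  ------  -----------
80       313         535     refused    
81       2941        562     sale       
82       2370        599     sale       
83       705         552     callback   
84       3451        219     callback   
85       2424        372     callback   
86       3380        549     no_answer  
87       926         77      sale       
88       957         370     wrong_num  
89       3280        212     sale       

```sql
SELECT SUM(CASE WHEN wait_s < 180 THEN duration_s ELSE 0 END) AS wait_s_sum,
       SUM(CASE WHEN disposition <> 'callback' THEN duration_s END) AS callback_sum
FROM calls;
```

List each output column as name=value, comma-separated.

wait_s_sum=926, callback_sum=14167

[wait_s_sum: wait_s < 180]
call_id=80: ✗
call_id=81: ✗
call_id=82: ✗
call_id=83: ✗
call_id=84: ✗
call_id=85: ✗
call_id=86: ✗
call_id=87: ✓ → 926
call_id=88: ✗
call_id=89: ✗
wait_s_sum = 926
—
[callback_sum: disposition <> 'callback']
call_id=80: ✓ → 313
call_id=81: ✓ → 2941
call_id=82: ✓ → 2370
call_id=83: ✗
call_id=84: ✗
call_id=85: ✗
call_id=86: ✓ → 3380
call_id=87: ✓ → 926
call_id=88: ✓ → 957
call_id=89: ✓ → 3280
callback_sum = 313 + 2941 + 2370 + 3380 + 926 + 957 + 3280 = 14167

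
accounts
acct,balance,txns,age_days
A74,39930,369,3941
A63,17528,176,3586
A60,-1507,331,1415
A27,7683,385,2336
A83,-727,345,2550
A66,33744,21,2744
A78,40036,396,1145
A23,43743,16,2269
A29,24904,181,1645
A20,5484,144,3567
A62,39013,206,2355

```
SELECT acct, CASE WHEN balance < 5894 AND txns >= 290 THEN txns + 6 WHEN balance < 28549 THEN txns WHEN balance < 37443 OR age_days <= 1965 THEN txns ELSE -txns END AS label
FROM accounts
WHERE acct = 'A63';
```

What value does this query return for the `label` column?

acct = A63: balance=17528, txns=176, age_days=3586.
balance < 5894 AND txns >= 290 → false
balance < 28549 → true → 176

176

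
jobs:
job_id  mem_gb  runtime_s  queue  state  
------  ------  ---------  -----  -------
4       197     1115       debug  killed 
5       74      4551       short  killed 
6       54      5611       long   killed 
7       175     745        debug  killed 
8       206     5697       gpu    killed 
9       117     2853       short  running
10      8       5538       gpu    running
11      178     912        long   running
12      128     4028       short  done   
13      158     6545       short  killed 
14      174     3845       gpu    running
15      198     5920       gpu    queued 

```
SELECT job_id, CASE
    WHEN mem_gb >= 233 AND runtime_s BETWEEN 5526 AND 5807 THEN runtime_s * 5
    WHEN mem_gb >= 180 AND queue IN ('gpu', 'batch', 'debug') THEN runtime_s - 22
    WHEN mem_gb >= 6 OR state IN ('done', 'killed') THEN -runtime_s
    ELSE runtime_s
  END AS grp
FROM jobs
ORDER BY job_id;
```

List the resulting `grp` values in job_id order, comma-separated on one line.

job_id=4: mem_gb >= 180 AND queue IN ('gpu', 'batch', 'debug') → 1093
job_id=5: mem_gb >= 6 OR state IN ('done', 'killed') → -4551
job_id=6: mem_gb >= 6 OR state IN ('done', 'killed') → -5611
job_id=7: mem_gb >= 6 OR state IN ('done', 'killed') → -745
job_id=8: mem_gb >= 180 AND queue IN ('gpu', 'batch', 'debug') → 5675
job_id=9: mem_gb >= 6 OR state IN ('done', 'killed') → -2853
job_id=10: mem_gb >= 6 OR state IN ('done', 'killed') → -5538
job_id=11: mem_gb >= 6 OR state IN ('done', 'killed') → -912
job_id=12: mem_gb >= 6 OR state IN ('done', 'killed') → -4028
job_id=13: mem_gb >= 6 OR state IN ('done', 'killed') → -6545
job_id=14: mem_gb >= 6 OR state IN ('done', 'killed') → -3845
job_id=15: mem_gb >= 180 AND queue IN ('gpu', 'batch', 'debug') → 5898

1093, -4551, -5611, -745, 5675, -2853, -5538, -912, -4028, -6545, -3845, 5898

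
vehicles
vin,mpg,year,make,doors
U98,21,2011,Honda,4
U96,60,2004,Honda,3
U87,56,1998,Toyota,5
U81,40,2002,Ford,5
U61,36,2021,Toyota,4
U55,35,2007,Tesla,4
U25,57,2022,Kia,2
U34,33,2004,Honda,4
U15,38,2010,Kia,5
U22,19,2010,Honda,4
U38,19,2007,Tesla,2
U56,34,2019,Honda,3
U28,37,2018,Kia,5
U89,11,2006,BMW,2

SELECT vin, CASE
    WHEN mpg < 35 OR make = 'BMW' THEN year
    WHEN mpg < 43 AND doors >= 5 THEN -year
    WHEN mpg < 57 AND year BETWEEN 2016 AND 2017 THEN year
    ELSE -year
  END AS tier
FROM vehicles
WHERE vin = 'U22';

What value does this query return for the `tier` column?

2010

vin = U22: mpg=19, year=2010, make=Honda, doors=4.
mpg < 35 OR make = 'BMW' → true → 2010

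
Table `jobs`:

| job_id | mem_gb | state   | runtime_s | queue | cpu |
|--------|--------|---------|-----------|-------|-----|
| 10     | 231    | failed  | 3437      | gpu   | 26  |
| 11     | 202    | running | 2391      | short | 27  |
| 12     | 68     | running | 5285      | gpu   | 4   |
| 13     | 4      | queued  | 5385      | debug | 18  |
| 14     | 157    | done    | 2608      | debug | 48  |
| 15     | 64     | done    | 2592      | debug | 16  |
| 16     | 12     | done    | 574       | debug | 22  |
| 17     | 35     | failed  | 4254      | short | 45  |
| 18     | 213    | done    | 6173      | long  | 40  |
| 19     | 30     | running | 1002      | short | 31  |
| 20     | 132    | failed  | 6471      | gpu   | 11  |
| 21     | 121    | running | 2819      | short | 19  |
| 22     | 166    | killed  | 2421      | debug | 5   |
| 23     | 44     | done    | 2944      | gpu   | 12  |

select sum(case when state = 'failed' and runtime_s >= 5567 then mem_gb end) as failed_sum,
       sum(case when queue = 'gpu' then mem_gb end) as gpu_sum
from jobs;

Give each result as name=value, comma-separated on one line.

[failed_sum: state = 'failed' and runtime_s >= 5567]
job_id=10: ✗
job_id=11: ✗
job_id=12: ✗
job_id=13: ✗
job_id=14: ✗
job_id=15: ✗
job_id=16: ✗
job_id=17: ✗
job_id=18: ✗
job_id=19: ✗
job_id=20: ✓ → 132
job_id=21: ✗
job_id=22: ✗
job_id=23: ✗
failed_sum = 132
—
[gpu_sum: queue = 'gpu']
job_id=10: ✓ → 231
job_id=11: ✗
job_id=12: ✓ → 68
job_id=13: ✗
job_id=14: ✗
job_id=15: ✗
job_id=16: ✗
job_id=17: ✗
job_id=18: ✗
job_id=19: ✗
job_id=20: ✓ → 132
job_id=21: ✗
job_id=22: ✗
job_id=23: ✓ → 44
gpu_sum = 231 + 68 + 132 + 44 = 475

failed_sum=132, gpu_sum=475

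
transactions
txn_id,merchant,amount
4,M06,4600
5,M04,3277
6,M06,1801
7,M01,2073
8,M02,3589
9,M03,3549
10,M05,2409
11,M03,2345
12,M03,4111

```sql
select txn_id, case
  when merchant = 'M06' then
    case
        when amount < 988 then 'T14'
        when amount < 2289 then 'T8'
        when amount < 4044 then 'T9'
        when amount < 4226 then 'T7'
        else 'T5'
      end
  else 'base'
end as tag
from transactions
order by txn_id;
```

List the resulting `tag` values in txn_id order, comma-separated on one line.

txn_id=4: merchant='M06' → inner[ELSE] → T5
txn_id=5: merchant='M04' → outer ELSE → base
txn_id=6: merchant='M06' → inner[amount < 2289] → T8
txn_id=7: merchant='M01' → outer ELSE → base
txn_id=8: merchant='M02' → outer ELSE → base
txn_id=9: merchant='M03' → outer ELSE → base
txn_id=10: merchant='M05' → outer ELSE → base
txn_id=11: merchant='M03' → outer ELSE → base
txn_id=12: merchant='M03' → outer ELSE → base

T5, base, T8, base, base, base, base, base, base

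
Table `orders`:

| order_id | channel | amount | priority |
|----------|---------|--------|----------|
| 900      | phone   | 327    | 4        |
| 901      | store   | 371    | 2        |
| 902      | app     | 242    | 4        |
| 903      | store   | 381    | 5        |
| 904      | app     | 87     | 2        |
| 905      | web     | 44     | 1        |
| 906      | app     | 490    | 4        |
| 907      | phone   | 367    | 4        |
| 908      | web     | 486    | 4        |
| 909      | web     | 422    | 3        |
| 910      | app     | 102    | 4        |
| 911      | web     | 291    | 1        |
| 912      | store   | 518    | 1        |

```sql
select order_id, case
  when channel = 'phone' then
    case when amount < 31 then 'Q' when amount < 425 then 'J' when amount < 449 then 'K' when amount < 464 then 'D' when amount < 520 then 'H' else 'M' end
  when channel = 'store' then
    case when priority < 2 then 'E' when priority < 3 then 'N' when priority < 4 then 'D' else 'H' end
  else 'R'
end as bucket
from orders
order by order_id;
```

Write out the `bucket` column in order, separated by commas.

J, N, R, H, R, R, R, J, R, R, R, R, E

order_id=900: channel='phone' → inner[amount < 425] → J
order_id=901: channel='store' → inner[priority < 3] → N
order_id=902: channel='app' → outer ELSE → R
order_id=903: channel='store' → inner[ELSE] → H
order_id=904: channel='app' → outer ELSE → R
order_id=905: channel='web' → outer ELSE → R
order_id=906: channel='app' → outer ELSE → R
order_id=907: channel='phone' → inner[amount < 425] → J
order_id=908: channel='web' → outer ELSE → R
order_id=909: channel='web' → outer ELSE → R
order_id=910: channel='app' → outer ELSE → R
order_id=911: channel='web' → outer ELSE → R
order_id=912: channel='store' → inner[priority < 2] → E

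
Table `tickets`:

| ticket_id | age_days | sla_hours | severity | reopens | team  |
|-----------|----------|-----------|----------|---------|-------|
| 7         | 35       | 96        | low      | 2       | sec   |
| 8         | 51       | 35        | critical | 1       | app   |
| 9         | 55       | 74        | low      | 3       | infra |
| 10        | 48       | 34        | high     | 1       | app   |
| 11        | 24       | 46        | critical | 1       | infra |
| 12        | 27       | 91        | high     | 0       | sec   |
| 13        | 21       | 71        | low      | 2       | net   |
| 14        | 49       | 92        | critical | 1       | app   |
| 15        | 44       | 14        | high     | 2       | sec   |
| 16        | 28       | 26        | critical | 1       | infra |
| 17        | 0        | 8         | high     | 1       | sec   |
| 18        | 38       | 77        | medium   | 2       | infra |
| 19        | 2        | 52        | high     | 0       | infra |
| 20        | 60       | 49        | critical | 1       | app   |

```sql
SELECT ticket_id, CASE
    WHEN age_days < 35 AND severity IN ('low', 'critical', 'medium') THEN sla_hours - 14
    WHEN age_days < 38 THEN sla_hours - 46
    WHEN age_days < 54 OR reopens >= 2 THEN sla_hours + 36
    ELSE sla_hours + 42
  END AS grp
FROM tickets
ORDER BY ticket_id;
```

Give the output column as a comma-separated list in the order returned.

50, 71, 110, 70, 32, 45, 57, 128, 50, 12, -38, 113, 6, 91

ticket_id=7: age_days < 38 → 50
ticket_id=8: age_days < 54 OR reopens >= 2 → 71
ticket_id=9: age_days < 54 OR reopens >= 2 → 110
ticket_id=10: age_days < 54 OR reopens >= 2 → 70
ticket_id=11: age_days < 35 AND severity IN ('low', 'critical', 'medium') → 32
ticket_id=12: age_days < 38 → 45
ticket_id=13: age_days < 35 AND severity IN ('low', 'critical', 'medium') → 57
ticket_id=14: age_days < 54 OR reopens >= 2 → 128
ticket_id=15: age_days < 54 OR reopens >= 2 → 50
ticket_id=16: age_days < 35 AND severity IN ('low', 'critical', 'medium') → 12
ticket_id=17: age_days < 38 → -38
ticket_id=18: age_days < 54 OR reopens >= 2 → 113
ticket_id=19: age_days < 38 → 6
ticket_id=20: ELSE → 91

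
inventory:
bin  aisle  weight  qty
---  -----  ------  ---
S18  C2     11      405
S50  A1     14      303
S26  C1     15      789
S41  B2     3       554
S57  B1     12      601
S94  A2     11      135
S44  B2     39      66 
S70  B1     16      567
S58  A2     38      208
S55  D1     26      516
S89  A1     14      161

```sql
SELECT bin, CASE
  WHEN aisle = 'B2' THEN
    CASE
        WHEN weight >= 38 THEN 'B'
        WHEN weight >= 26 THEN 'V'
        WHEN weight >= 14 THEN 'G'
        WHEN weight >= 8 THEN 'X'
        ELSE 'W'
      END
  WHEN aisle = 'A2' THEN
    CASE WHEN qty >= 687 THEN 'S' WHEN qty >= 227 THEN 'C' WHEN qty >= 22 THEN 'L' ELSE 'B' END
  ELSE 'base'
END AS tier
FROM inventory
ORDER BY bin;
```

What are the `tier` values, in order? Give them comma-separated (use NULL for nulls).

bin=S18: aisle='C2' → outer ELSE → base
bin=S26: aisle='C1' → outer ELSE → base
bin=S41: aisle='B2' → inner[ELSE] → W
bin=S44: aisle='B2' → inner[weight >= 38] → B
bin=S50: aisle='A1' → outer ELSE → base
bin=S55: aisle='D1' → outer ELSE → base
bin=S57: aisle='B1' → outer ELSE → base
bin=S58: aisle='A2' → inner[qty >= 22] → L
bin=S70: aisle='B1' → outer ELSE → base
bin=S89: aisle='A1' → outer ELSE → base
bin=S94: aisle='A2' → inner[qty >= 22] → L

base, base, W, B, base, base, base, L, base, base, L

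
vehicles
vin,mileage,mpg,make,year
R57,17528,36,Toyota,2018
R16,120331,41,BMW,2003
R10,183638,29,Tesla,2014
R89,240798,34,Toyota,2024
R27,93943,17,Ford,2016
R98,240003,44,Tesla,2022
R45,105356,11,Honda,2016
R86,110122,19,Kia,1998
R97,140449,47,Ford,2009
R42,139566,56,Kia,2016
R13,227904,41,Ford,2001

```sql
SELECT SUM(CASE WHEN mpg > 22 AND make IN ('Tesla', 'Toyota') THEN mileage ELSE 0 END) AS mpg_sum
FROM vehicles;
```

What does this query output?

vin=R57: ✓ → 17528
vin=R16: ✗
vin=R10: ✓ → 183638
vin=R89: ✓ → 240798
vin=R27: ✗
vin=R98: ✓ → 240003
vin=R45: ✗
vin=R86: ✗
vin=R97: ✗
vin=R42: ✗
vin=R13: ✗
mpg_sum = 17528 + 183638 + 240798 + 240003 = 681967

681967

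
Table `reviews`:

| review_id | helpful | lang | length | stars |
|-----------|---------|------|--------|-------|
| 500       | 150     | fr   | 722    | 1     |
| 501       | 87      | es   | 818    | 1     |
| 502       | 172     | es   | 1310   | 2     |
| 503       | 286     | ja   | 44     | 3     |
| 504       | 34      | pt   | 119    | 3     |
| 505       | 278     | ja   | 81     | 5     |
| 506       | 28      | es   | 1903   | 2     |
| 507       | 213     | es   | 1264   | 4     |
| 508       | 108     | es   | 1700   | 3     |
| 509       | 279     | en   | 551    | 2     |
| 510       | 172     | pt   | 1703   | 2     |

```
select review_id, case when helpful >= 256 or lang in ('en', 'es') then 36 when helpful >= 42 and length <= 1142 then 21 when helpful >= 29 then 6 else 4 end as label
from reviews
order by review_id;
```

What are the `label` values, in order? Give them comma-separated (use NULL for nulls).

21, 36, 36, 36, 6, 36, 36, 36, 36, 36, 6

review_id=500: helpful >= 42 and length <= 1142 → 21
review_id=501: helpful >= 256 or lang in ('en', 'es') → 36
review_id=502: helpful >= 256 or lang in ('en', 'es') → 36
review_id=503: helpful >= 256 or lang in ('en', 'es') → 36
review_id=504: helpful >= 29 → 6
review_id=505: helpful >= 256 or lang in ('en', 'es') → 36
review_id=506: helpful >= 256 or lang in ('en', 'es') → 36
review_id=507: helpful >= 256 or lang in ('en', 'es') → 36
review_id=508: helpful >= 256 or lang in ('en', 'es') → 36
review_id=509: helpful >= 256 or lang in ('en', 'es') → 36
review_id=510: helpful >= 29 → 6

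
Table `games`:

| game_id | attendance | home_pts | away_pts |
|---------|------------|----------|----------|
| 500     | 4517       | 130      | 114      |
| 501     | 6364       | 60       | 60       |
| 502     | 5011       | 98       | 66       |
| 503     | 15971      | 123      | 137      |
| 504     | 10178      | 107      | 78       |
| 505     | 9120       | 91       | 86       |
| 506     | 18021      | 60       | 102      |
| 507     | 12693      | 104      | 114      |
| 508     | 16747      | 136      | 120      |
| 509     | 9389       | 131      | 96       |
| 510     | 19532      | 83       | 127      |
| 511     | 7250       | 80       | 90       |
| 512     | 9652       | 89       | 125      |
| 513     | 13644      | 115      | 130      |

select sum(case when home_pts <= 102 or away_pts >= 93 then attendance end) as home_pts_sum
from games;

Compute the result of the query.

147911

game_id=500: ✓ → 4517
game_id=501: ✓ → 6364
game_id=502: ✓ → 5011
game_id=503: ✓ → 15971
game_id=504: ✗
game_id=505: ✓ → 9120
game_id=506: ✓ → 18021
game_id=507: ✓ → 12693
game_id=508: ✓ → 16747
game_id=509: ✓ → 9389
game_id=510: ✓ → 19532
game_id=511: ✓ → 7250
game_id=512: ✓ → 9652
game_id=513: ✓ → 13644
home_pts_sum = 4517 + 6364 + 5011 + 15971 + 9120 + 18021 + 12693 + 16747 + 9389 + 19532 + 7250 + 9652 + 13644 = 147911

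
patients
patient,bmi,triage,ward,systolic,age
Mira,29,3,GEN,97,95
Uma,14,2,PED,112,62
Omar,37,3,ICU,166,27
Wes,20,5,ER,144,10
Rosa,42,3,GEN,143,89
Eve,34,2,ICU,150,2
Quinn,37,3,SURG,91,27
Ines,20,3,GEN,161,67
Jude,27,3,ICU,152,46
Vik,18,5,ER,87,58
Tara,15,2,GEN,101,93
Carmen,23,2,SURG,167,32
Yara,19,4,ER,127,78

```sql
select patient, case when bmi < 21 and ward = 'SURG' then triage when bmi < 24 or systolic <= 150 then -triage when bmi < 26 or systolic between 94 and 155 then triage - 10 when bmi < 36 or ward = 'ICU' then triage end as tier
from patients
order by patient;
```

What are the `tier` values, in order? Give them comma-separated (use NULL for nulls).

-2, -2, -3, -7, -3, 3, -3, -3, -2, -2, -5, -5, -4

patient=Carmen: bmi < 24 or systolic <= 150 → -2
patient=Eve: bmi < 24 or systolic <= 150 → -2
patient=Ines: bmi < 24 or systolic <= 150 → -3
patient=Jude: bmi < 26 or systolic between 94 and 155 → -7
patient=Mira: bmi < 24 or systolic <= 150 → -3
patient=Omar: bmi < 36 or ward = 'ICU' → 3
patient=Quinn: bmi < 24 or systolic <= 150 → -3
patient=Rosa: bmi < 24 or systolic <= 150 → -3
patient=Tara: bmi < 24 or systolic <= 150 → -2
patient=Uma: bmi < 24 or systolic <= 150 → -2
patient=Vik: bmi < 24 or systolic <= 150 → -5
patient=Wes: bmi < 24 or systolic <= 150 → -5
patient=Yara: bmi < 24 or systolic <= 150 → -4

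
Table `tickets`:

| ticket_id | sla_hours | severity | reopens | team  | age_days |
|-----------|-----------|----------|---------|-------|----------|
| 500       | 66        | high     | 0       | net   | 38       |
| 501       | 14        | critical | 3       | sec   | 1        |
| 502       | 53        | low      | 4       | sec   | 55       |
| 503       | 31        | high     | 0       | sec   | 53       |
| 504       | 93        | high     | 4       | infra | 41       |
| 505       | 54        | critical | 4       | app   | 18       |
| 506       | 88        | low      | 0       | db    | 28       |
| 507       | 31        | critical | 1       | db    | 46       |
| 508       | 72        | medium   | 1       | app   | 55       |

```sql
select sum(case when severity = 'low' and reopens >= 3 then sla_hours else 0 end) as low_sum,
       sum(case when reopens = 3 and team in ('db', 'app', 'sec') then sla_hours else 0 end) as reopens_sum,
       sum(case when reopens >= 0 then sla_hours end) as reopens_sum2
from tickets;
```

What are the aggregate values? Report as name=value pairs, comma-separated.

low_sum=53, reopens_sum=14, reopens_sum2=502

[low_sum: severity = 'low' and reopens >= 3]
ticket_id=500: ✗
ticket_id=501: ✗
ticket_id=502: ✓ → 53
ticket_id=503: ✗
ticket_id=504: ✗
ticket_id=505: ✗
ticket_id=506: ✗
ticket_id=507: ✗
ticket_id=508: ✗
low_sum = 53
—
[reopens_sum: reopens = 3 and team in ('db', 'app', 'sec')]
ticket_id=500: ✗
ticket_id=501: ✓ → 14
ticket_id=502: ✗
ticket_id=503: ✗
ticket_id=504: ✗
ticket_id=505: ✗
ticket_id=506: ✗
ticket_id=507: ✗
ticket_id=508: ✗
reopens_sum = 14
—
[reopens_sum2: reopens >= 0]
ticket_id=500: ✓ → 66
ticket_id=501: ✓ → 14
ticket_id=502: ✓ → 53
ticket_id=503: ✓ → 31
ticket_id=504: ✓ → 93
ticket_id=505: ✓ → 54
ticket_id=506: ✓ → 88
ticket_id=507: ✓ → 31
ticket_id=508: ✓ → 72
reopens_sum2 = 66 + 14 + 53 + 31 + 93 + 54 + 88 + 31 + 72 = 502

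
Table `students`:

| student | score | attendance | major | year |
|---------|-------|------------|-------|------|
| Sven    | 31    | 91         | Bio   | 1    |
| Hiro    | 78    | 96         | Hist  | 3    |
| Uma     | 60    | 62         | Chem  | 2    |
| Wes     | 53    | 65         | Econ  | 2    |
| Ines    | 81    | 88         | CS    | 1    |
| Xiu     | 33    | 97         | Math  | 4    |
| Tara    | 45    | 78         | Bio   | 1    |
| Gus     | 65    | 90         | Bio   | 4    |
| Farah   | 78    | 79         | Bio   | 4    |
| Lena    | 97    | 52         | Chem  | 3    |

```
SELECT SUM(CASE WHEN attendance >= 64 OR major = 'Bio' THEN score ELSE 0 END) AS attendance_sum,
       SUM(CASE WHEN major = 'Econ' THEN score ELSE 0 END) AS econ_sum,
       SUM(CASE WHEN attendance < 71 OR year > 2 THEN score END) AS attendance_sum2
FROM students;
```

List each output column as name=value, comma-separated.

attendance_sum=464, econ_sum=53, attendance_sum2=464

[attendance_sum: attendance >= 64 OR major = 'Bio']
student=Sven: ✓ → 31
student=Hiro: ✓ → 78
student=Uma: ✗
student=Wes: ✓ → 53
student=Ines: ✓ → 81
student=Xiu: ✓ → 33
student=Tara: ✓ → 45
student=Gus: ✓ → 65
student=Farah: ✓ → 78
student=Lena: ✗
attendance_sum = 31 + 78 + 53 + 81 + 33 + 45 + 65 + 78 = 464
—
[econ_sum: major = 'Econ']
student=Sven: ✗
student=Hiro: ✗
student=Uma: ✗
student=Wes: ✓ → 53
student=Ines: ✗
student=Xiu: ✗
student=Tara: ✗
student=Gus: ✗
student=Farah: ✗
student=Lena: ✗
econ_sum = 53
—
[attendance_sum2: attendance < 71 OR year > 2]
student=Sven: ✗
student=Hiro: ✓ → 78
student=Uma: ✓ → 60
student=Wes: ✓ → 53
student=Ines: ✗
student=Xiu: ✓ → 33
student=Tara: ✗
student=Gus: ✓ → 65
student=Farah: ✓ → 78
student=Lena: ✓ → 97
attendance_sum2 = 78 + 60 + 53 + 33 + 65 + 78 + 97 = 464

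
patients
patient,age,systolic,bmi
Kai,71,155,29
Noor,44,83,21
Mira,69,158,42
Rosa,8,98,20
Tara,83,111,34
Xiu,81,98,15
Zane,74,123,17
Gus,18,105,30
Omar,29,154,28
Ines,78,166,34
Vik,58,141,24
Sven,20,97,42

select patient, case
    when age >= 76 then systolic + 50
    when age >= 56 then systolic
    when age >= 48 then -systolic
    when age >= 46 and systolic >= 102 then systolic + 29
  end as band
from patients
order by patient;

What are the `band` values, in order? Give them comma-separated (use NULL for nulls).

NULL, 216, 155, 158, NULL, NULL, NULL, NULL, 161, 141, 148, 123

patient=Gus: (no match → NULL) → NULL
patient=Ines: age >= 76 → 216
patient=Kai: age >= 56 → 155
patient=Mira: age >= 56 → 158
patient=Noor: (no match → NULL) → NULL
patient=Omar: (no match → NULL) → NULL
patient=Rosa: (no match → NULL) → NULL
patient=Sven: (no match → NULL) → NULL
patient=Tara: age >= 76 → 161
patient=Vik: age >= 56 → 141
patient=Xiu: age >= 76 → 148
patient=Zane: age >= 56 → 123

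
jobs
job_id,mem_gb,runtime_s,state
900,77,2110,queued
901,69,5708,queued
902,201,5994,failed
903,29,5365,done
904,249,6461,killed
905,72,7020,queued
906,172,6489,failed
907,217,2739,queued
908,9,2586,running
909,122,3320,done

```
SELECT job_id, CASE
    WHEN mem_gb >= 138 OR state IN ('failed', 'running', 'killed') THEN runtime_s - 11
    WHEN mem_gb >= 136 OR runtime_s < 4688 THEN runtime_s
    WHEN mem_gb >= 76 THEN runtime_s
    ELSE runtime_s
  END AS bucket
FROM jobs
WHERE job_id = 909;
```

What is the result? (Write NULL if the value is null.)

3320

job_id = 909: mem_gb=122, runtime_s=3320, state=done.
mem_gb >= 138 OR state IN ('failed', 'running', 'killed') → false
mem_gb >= 136 OR runtime_s < 4688 → true → 3320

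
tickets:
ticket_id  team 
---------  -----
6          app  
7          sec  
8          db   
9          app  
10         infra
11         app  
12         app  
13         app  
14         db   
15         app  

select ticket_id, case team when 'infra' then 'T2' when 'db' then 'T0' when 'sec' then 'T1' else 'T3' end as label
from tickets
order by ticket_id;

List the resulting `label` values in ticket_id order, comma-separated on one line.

T3, T1, T0, T3, T2, T3, T3, T3, T0, T3

ticket_id=6: ELSE → T3
ticket_id=7: team='sec' → T1
ticket_id=8: team='db' → T0
ticket_id=9: ELSE → T3
ticket_id=10: team='infra' → T2
ticket_id=11: ELSE → T3
ticket_id=12: ELSE → T3
ticket_id=13: ELSE → T3
ticket_id=14: team='db' → T0
ticket_id=15: ELSE → T3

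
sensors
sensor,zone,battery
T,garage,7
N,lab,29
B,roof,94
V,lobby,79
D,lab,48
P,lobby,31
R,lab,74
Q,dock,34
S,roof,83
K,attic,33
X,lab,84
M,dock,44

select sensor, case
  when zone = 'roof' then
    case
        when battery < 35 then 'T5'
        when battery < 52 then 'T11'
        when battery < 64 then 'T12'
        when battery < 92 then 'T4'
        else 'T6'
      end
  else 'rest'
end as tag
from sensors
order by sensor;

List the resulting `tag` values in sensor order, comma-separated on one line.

T6, rest, rest, rest, rest, rest, rest, rest, T4, rest, rest, rest

sensor=B: zone='roof' → inner[ELSE] → T6
sensor=D: zone='lab' → outer ELSE → rest
sensor=K: zone='attic' → outer ELSE → rest
sensor=M: zone='dock' → outer ELSE → rest
sensor=N: zone='lab' → outer ELSE → rest
sensor=P: zone='lobby' → outer ELSE → rest
sensor=Q: zone='dock' → outer ELSE → rest
sensor=R: zone='lab' → outer ELSE → rest
sensor=S: zone='roof' → inner[battery < 92] → T4
sensor=T: zone='garage' → outer ELSE → rest
sensor=V: zone='lobby' → outer ELSE → rest
sensor=X: zone='lab' → outer ELSE → rest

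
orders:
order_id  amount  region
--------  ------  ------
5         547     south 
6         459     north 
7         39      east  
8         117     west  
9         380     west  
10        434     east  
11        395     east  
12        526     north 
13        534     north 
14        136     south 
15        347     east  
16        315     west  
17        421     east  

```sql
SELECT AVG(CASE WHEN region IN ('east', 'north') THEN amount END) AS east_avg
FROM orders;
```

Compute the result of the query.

order_id=5: ✗
order_id=6: ✓ → 459
order_id=7: ✓ → 39
order_id=8: ✗
order_id=9: ✗
order_id=10: ✓ → 434
order_id=11: ✓ → 395
order_id=12: ✓ → 526
order_id=13: ✓ → 534
order_id=14: ✗
order_id=15: ✓ → 347
order_id=16: ✗
order_id=17: ✓ → 421
east_avg = (459 + 39 + 434 + 395 + 526 + 534 + 347 + 421) / 8 = 394.375

394.375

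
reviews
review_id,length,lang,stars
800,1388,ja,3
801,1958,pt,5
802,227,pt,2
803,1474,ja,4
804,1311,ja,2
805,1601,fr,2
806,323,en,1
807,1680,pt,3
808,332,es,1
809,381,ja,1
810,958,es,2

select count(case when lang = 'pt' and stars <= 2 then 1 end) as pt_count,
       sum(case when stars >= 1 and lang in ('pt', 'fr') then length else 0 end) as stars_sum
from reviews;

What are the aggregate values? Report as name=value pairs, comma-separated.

[pt_count: lang = 'pt' and stars <= 2]
review_id=800: ✗
review_id=801: ✗
review_id=802: ✓ → 1
review_id=803: ✗
review_id=804: ✗
review_id=805: ✗
review_id=806: ✗
review_id=807: ✗
review_id=808: ✗
review_id=809: ✗
review_id=810: ✗
pt_count = COUNT(1) = 1
—
[stars_sum: stars >= 1 and lang in ('pt', 'fr')]
review_id=800: ✗
review_id=801: ✓ → 1958
review_id=802: ✓ → 227
review_id=803: ✗
review_id=804: ✗
review_id=805: ✓ → 1601
review_id=806: ✗
review_id=807: ✓ → 1680
review_id=808: ✗
review_id=809: ✗
review_id=810: ✗
stars_sum = 1958 + 227 + 1601 + 1680 = 5466

pt_count=1, stars_sum=5466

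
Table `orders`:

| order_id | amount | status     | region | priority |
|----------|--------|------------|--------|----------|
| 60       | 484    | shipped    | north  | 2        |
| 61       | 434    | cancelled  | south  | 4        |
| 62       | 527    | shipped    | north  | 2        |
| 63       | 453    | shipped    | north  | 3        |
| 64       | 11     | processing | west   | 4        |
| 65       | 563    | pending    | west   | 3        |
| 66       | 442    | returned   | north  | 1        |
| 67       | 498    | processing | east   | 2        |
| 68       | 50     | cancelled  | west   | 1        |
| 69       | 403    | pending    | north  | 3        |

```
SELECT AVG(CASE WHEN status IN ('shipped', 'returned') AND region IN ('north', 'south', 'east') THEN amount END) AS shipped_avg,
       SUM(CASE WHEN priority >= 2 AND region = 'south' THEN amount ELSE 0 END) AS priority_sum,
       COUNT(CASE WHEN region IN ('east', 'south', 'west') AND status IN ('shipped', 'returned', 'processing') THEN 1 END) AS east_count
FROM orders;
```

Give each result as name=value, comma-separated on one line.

shipped_avg=476.5, priority_sum=434, east_count=2

[shipped_avg: status IN ('shipped', 'returned') AND region IN ('north', 'south', 'east')]
order_id=60: ✓ → 484
order_id=61: ✗
order_id=62: ✓ → 527
order_id=63: ✓ → 453
order_id=64: ✗
order_id=65: ✗
order_id=66: ✓ → 442
order_id=67: ✗
order_id=68: ✗
order_id=69: ✗
shipped_avg = (484 + 527 + 453 + 442) / 4 = 476.5
—
[priority_sum: priority >= 2 AND region = 'south']
order_id=60: ✗
order_id=61: ✓ → 434
order_id=62: ✗
order_id=63: ✗
order_id=64: ✗
order_id=65: ✗
order_id=66: ✗
order_id=67: ✗
order_id=68: ✗
order_id=69: ✗
priority_sum = 434
—
[east_count: region IN ('east', 'south', 'west') AND status IN ('shipped', 'returned', 'processing')]
order_id=60: ✗
order_id=61: ✗
order_id=62: ✗
order_id=63: ✗
order_id=64: ✓ → 1
order_id=65: ✗
order_id=66: ✗
order_id=67: ✓ → 1
order_id=68: ✗
order_id=69: ✗
east_count = COUNT(1, 1) = 2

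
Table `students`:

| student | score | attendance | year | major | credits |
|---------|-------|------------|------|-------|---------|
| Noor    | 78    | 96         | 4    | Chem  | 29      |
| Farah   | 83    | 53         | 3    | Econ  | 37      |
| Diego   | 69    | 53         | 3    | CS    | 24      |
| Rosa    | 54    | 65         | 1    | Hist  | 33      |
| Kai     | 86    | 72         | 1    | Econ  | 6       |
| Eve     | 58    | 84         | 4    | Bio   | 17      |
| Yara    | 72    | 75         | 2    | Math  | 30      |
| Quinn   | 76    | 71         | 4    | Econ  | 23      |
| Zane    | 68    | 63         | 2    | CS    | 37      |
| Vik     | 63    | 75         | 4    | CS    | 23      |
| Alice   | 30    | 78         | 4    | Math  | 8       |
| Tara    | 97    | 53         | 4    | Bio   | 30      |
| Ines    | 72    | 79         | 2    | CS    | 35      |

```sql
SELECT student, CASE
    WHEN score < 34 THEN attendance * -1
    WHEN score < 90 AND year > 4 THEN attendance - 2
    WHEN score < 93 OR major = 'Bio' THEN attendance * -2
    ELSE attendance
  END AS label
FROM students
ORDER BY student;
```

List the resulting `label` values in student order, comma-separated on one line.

student=Alice: score < 34 → -78
student=Diego: score < 93 OR major = 'Bio' → -106
student=Eve: score < 93 OR major = 'Bio' → -168
student=Farah: score < 93 OR major = 'Bio' → -106
student=Ines: score < 93 OR major = 'Bio' → -158
student=Kai: score < 93 OR major = 'Bio' → -144
student=Noor: score < 93 OR major = 'Bio' → -192
student=Quinn: score < 93 OR major = 'Bio' → -142
student=Rosa: score < 93 OR major = 'Bio' → -130
student=Tara: score < 93 OR major = 'Bio' → -106
student=Vik: score < 93 OR major = 'Bio' → -150
student=Yara: score < 93 OR major = 'Bio' → -150
student=Zane: score < 93 OR major = 'Bio' → -126

-78, -106, -168, -106, -158, -144, -192, -142, -130, -106, -150, -150, -126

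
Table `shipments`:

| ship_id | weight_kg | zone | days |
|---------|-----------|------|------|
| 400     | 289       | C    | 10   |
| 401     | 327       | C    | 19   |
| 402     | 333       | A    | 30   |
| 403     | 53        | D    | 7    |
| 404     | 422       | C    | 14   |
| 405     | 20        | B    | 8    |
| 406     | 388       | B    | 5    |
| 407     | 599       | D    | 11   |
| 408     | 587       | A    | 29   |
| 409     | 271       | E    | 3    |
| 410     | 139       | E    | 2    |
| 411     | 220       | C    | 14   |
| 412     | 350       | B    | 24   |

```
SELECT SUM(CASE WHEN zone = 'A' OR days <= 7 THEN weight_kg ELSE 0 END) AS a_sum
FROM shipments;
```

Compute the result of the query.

1771

ship_id=400: ✗
ship_id=401: ✗
ship_id=402: ✓ → 333
ship_id=403: ✓ → 53
ship_id=404: ✗
ship_id=405: ✗
ship_id=406: ✓ → 388
ship_id=407: ✗
ship_id=408: ✓ → 587
ship_id=409: ✓ → 271
ship_id=410: ✓ → 139
ship_id=411: ✗
ship_id=412: ✗
a_sum = 333 + 53 + 388 + 587 + 271 + 139 = 1771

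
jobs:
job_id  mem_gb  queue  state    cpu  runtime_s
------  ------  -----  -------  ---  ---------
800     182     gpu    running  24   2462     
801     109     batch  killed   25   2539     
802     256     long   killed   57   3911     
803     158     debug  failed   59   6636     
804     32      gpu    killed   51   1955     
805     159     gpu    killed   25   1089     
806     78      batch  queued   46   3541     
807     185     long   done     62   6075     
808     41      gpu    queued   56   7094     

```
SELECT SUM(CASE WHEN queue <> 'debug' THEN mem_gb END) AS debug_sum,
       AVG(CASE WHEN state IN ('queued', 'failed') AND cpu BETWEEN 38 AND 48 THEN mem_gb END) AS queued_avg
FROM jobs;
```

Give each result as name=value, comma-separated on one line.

debug_sum=1042, queued_avg=78

[debug_sum: queue <> 'debug']
job_id=800: ✓ → 182
job_id=801: ✓ → 109
job_id=802: ✓ → 256
job_id=803: ✗
job_id=804: ✓ → 32
job_id=805: ✓ → 159
job_id=806: ✓ → 78
job_id=807: ✓ → 185
job_id=808: ✓ → 41
debug_sum = 182 + 109 + 256 + 32 + 159 + 78 + 185 + 41 = 1042
—
[queued_avg: state IN ('queued', 'failed') AND cpu BETWEEN 38 AND 48]
job_id=800: ✗
job_id=801: ✗
job_id=802: ✗
job_id=803: ✗
job_id=804: ✗
job_id=805: ✗
job_id=806: ✓ → 78
job_id=807: ✗
job_id=808: ✗
queued_avg = 78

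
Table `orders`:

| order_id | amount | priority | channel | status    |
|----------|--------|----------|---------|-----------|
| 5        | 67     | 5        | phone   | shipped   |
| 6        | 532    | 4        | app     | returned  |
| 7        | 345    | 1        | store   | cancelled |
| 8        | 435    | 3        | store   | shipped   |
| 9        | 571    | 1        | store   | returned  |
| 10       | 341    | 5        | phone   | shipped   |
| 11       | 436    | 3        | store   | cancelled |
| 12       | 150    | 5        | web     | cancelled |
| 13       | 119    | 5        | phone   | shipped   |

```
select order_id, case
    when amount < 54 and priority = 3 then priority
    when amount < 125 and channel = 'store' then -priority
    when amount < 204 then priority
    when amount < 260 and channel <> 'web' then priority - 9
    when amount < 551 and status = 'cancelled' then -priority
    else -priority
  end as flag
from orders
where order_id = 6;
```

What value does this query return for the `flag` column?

order_id = 6: amount=532, priority=4, channel=app, status=returned.
amount < 54 and priority = 3 → false
amount < 125 and channel = 'store' → false
amount < 204 → false
amount < 260 and channel <> 'web' → false
amount < 551 and status = 'cancelled' → false
No prior WHEN matched → ELSE → -4

-4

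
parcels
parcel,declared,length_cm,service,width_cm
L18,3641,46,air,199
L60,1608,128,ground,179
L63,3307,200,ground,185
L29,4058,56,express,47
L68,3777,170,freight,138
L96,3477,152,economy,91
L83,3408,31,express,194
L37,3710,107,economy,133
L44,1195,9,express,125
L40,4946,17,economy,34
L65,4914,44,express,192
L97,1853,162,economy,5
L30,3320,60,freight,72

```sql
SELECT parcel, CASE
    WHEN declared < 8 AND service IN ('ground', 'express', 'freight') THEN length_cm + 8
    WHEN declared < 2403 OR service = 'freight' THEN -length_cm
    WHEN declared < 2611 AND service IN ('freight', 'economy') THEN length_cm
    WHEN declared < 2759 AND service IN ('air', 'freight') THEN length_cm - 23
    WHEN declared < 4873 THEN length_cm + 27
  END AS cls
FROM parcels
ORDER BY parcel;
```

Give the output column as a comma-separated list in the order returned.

parcel=L18: declared < 4873 → 73
parcel=L29: declared < 4873 → 83
parcel=L30: declared < 2403 OR service = 'freight' → -60
parcel=L37: declared < 4873 → 134
parcel=L40: (no match → NULL) → NULL
parcel=L44: declared < 2403 OR service = 'freight' → -9
parcel=L60: declared < 2403 OR service = 'freight' → -128
parcel=L63: declared < 4873 → 227
parcel=L65: (no match → NULL) → NULL
parcel=L68: declared < 2403 OR service = 'freight' → -170
parcel=L83: declared < 4873 → 58
parcel=L96: declared < 4873 → 179
parcel=L97: declared < 2403 OR service = 'freight' → -162

73, 83, -60, 134, NULL, -9, -128, 227, NULL, -170, 58, 179, -162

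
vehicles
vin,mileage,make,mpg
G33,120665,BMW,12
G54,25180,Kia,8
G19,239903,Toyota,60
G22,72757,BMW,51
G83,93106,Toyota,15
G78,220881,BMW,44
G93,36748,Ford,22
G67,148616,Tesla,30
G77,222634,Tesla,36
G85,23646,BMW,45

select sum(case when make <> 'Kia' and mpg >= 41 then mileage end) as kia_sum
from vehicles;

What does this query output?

557187

vin=G33: ✗
vin=G54: ✗
vin=G19: ✓ → 239903
vin=G22: ✓ → 72757
vin=G83: ✗
vin=G78: ✓ → 220881
vin=G93: ✗
vin=G67: ✗
vin=G77: ✗
vin=G85: ✓ → 23646
kia_sum = 239903 + 72757 + 220881 + 23646 = 557187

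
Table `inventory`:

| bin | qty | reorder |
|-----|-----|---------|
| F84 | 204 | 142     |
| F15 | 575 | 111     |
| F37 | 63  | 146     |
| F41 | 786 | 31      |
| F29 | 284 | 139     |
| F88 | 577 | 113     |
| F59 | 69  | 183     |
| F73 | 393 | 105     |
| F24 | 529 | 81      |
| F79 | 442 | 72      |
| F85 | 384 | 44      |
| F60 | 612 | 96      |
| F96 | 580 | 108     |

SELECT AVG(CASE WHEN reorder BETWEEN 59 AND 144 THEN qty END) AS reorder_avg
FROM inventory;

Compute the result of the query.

bin=F84: ✓ → 204
bin=F15: ✓ → 575
bin=F37: ✗
bin=F41: ✗
bin=F29: ✓ → 284
bin=F88: ✓ → 577
bin=F59: ✗
bin=F73: ✓ → 393
bin=F24: ✓ → 529
bin=F79: ✓ → 442
bin=F85: ✗
bin=F60: ✓ → 612
bin=F96: ✓ → 580
reorder_avg = (204 + 575 + 284 + 577 + 393 + 529 + 442 + 612 + 580) / 9 = 466.2222222222

466.2222222222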